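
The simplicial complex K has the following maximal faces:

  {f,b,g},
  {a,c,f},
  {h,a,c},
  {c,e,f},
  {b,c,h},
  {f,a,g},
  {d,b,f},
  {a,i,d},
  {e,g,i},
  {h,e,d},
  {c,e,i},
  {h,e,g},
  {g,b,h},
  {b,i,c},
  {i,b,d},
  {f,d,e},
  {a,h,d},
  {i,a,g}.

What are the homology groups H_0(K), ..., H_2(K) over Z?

K has 9 vertices, 27 edges, 18 triangles.
rank ∂_0 = 0, rank ∂_1 = 8 ⇒ b_0 = 9 − 0 − 8 = 1; all invariant factors of ∂_1 are 1 so no torsion. So H_0 = Z.
rank ∂_1 = 8, rank ∂_2 = 17 ⇒ b_1 = 27 − 8 − 17 = 2; all invariant factors of ∂_2 are 1 so no torsion. So H_1 = Z^2.
rank ∂_2 = 17, rank ∂_3 = 0 ⇒ b_2 = 18 − 17 − 0 = 1. So H_2 = Z.

H_0 ≅ Z,  H_1 ≅ Z^2,  H_2 ≅ Z.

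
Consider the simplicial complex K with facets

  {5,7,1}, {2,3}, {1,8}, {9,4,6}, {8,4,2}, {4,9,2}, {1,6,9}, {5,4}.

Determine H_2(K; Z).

Order the vertices as 1 < 2 < 3 < 4 < 5 < 6 < 7 < 8 < 9. Listing each simplex with vertices in this order, K has dimension 2 with simplices:

  0-simplices (9): [1], [2], [3], [4], [5], [6], [7], [8], [9]
  1-simplices (15): [1,5], [1,6], [1,7], [1,8], [1,9], [2,3], [2,4], [2,8], [2,9], [4,5], [4,6], [4,8], [4,9], [5,7], [6,9]
  2-simplices (5): [1,5,7], [1,6,9], [2,4,8], [2,4,9], [4,6,9]

Hence C_0 ≅ Z^9, C_1 ≅ Z^15, C_2 ≅ Z^5.

The boundary map ∂_1: C_1 → C_0 sends each edge [p,q] (with p < q) to q − p. For instance
  ∂[1,5] = [5] − [1].
As a 9×15 matrix over Z this has rank 8, with invariant factors (1,1,1,1,1,1,1,1).

Boundary ∂_2: C_2 → C_1 maps a triangle to the signed sum of its edges. For instance
  ∂[2,4,8] = [4,8] − [2,8] + [2,4],
  ∂[1,6,9] = [6,9] − [1,9] + [1,6].
As a 15×5 matrix over Z this has rank 5, with invariant factors (1,1,1,1,1).

Reading off H_k = ker ∂_k / im ∂_{k+1}:

  H_2: rank ker ∂_2 − rank ∂_3 = (5 − 5) − 0 = 0, and there is no ∂_3, so H_2 ≅ 0.

H_2 = 0.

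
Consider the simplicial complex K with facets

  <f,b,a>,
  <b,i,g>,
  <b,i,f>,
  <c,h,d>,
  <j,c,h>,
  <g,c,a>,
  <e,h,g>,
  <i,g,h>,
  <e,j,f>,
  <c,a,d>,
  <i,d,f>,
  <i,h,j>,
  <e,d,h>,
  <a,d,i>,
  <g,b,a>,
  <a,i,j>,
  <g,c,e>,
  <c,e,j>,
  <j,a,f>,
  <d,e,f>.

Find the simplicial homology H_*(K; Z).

K has 10 vertices, 30 edges, 20 triangles.
rank ∂_0 = 0, rank ∂_1 = 9 ⇒ b_0 = 10 − 0 − 9 = 1; all invariant factors of ∂_1 are 1 so no torsion. So H_0 = Z.
rank ∂_1 = 9, rank ∂_2 = 20 ⇒ b_1 = 30 − 9 − 20 = 1; ∂_2 has invariant factor(s) [2] giving torsion. So H_1 = Z ⊕ Z/2Z.
rank ∂_2 = 20, rank ∂_3 = 0 ⇒ b_2 = 20 − 20 − 0 = 0. So H_2 = 0.

H_0 = Z,  H_1 = Z ⊕ Z/2Z,  H_2 = 0.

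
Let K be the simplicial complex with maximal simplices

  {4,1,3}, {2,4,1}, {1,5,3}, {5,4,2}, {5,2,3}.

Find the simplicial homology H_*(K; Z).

Fix the vertex order 1 < 2 < 3 < 4 < 5 and write every simplex with vertices in increasing order. Then dim K = 2 and the simplices of K are:

  0-simplices (5): [1], [2], [3], [4], [5]
  1-simplices (10): [1,2], [1,3], [1,4], [1,5], [2,3], [2,4], [2,5], [3,4], [3,5], [4,5]
  2-simplices (5): [1,2,4], [1,3,4], [1,3,5], [2,3,5], [2,4,5]

giving chain groups C_0 ≅ Z^5, C_1 ≅ Z^10, C_2 ≅ Z^5.

The boundary map ∂_1: C_1 → C_0 maps an edge to its endpoints' difference, ∂[p,q] = q − p.
As a 5×10 matrix over Z this has rank 4, with invariant factors (1,1,1,1).

Boundary ∂_2: C_2 → C_1 maps a triangle to the signed sum of its edges. For instance
  ∂[1,2,4] = [2,4] − [1,4] + [1,2],
  ∂[2,3,5] = [3,5] − [2,5] + [2,3].
The 10×5 boundary matrix has rank 5 and Smith normal form diag(1,1,1,1,1).

Computing H_k = (kernel of ∂_k) / (image of ∂_{k+1}):

  H_0: rank C_0 − rank ∂_1 = 5 − 4 = 1, and the invariant factors of ∂_1 are all 1, so H_0 = Z.
  H_1: rank ker ∂_1 − rank ∂_2 = (10 − 4) − 5 = 1, and the invariant factors of ∂_2 are all 1, so H_1 = Z.
  H_2: rank ker ∂_2 − rank ∂_3 = (5 − 5) − 0 = 0, and there is no ∂_3, so H_2 = 0.

As a check, the Euler characteristic is 5 − 10 + 5 = 0, which agrees with 1 − 1 + 0 = 0.

H_0 = Z,  H_1 = Z,  H_2 = 0.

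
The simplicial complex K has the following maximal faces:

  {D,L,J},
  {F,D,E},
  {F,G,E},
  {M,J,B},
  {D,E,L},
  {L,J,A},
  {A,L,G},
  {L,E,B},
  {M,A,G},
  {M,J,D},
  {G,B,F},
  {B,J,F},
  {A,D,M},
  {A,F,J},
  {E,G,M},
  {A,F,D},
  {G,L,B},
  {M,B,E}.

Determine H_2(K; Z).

H_2 = 0.

Order the vertices as A < B < D < E < F < G < J < L < M. Listing each simplex with vertices in this order, K has dimension 2 with simplices:

  0-simplices (9): A, B, D, E, F, G, J, L, M
  1-simplices (27): AD, AF, AG, AJ, AL, AM, BE, BF, BG, BJ, BL, BM, DE, DF, DJ, DL, DM, EF, EG, EL, EM, FG, FJ, GL, GM, JL, JM
  2-simplices (18): ADF, ADM, AFJ, AGL, AGM, AJL, BEL, BEM, BFG, BFJ, BGL, BJM, DEF, DEL, DJL, DJM, EFG, EGM

so the chain groups are C_0 ≅ Z^9, C_1 ≅ Z^27, C_2 ≅ Z^18.

The boundary map ∂_1: C_1 → C_0 is given by ∂[p,q] = [q] − [p].
This gives a 9×27 integer matrix of rank 8; reducing to Smith normal form yields diagonal entries (1,1,1,1,1,1,1,1).

The boundary map ∂_2: C_2 → C_1 maps a triangle to the signed sum of its edges. For instance
  ∂AFJ = FJ − AJ + AF,
  ∂DEL = EL − DL + DE.
The resulting 27×18 matrix has rank 18, and its Smith normal form has invariant factors (1,1,1,1,1,1,1,1,1,1,1,1,1,1,1,1,1,2).

Now H_k = ker ∂_k / im ∂_{k+1}, so:

  H_2: rank ker ∂_2 − rank ∂_3 = (18 − 18) − 0 = 0, and there is no ∂_3, so H_2 = 0.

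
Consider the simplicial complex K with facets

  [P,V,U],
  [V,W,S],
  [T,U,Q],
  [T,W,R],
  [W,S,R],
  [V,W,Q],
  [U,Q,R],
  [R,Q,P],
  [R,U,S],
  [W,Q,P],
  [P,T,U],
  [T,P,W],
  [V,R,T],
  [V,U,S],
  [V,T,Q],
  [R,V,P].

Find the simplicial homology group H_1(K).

We work with the vertex ordering P < Q < R < S < T < U < V < W. The simplices of K, each written with vertices in increasing order, are:

  0-simplices (8): P, Q, R, S, T, U, V, W
  1-simplices (24): PQ, PR, PT, PU, PV, PW, QR, QT, QU, QV, QW, RS, RT, RU, RV, RW, SU, SV, SW, TU, TV, TW, UV, VW
  2-simplices (16): PQR, PQW, PRV, PTU, PTW, PUV, QRU, QTU, QTV, QVW, RSU, RSW, RTV, RTW, SUV, SVW

Hence C_0 ≅ Z^8, C_1 ≅ Z^24, C_2 ≅ Z^16.

∂_1: C_1 → C_0 maps an edge to its endpoints' difference, ∂[p,q] = q − p. For instance
  ∂QV = V − Q.
The 8×24 boundary matrix has rank 7 and Smith normal form diag(1,1,1,1,1,1,1).

Boundary ∂_2: C_2 → C_1 acts by ∂[p,q,r] = [q,r] − [p,r] + [p,q]. For instance
  ∂RSW = SW − RW + RS,
  ∂PTW = TW − PW + PT.
As a 24×16 matrix over Z this has rank 15, with invariant factors (1,1,1,1,1,1,1,1,1,1,1,1,1,1,1).

From H_k ≅ ker(∂_k) / im(∂_{k+1}) we obtain:

  H_1: rank ker ∂_1 − rank ∂_2 = (24 − 7) − 15 = 2, and the invariant factors of ∂_2 are all 1, so H_1 ≅ Z^2.

H_1 = Z^2.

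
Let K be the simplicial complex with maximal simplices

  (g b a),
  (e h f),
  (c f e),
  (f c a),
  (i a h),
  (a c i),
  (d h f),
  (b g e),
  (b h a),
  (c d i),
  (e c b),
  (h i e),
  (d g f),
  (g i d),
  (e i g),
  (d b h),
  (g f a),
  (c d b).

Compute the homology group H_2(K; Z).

We work with the vertex ordering a < b < c < d < e < f < g < h < i. The simplices of K, each written with vertices in increasing order, are:

  0-simplices (9): a, b, c, d, e, f, g, h, i
  1-simplices (27): ab, ac, af, ag, ah, ai, bc, bd, be, bg, bh, cd, ce, cf, ci, df, dg, dh, di, ef, eg, eh, ei, fg, fh, gi, hi
  2-simplices (18): abg, abh, acf, aci, afg, ahi, bcd, bce, bdh, beg, cdi, cef, dfg, dfh, dgi, efh, egi, ehi

so the chain groups are C_0 ≅ Z^9, C_1 ≅ Z^27, C_2 ≅ Z^18.

∂_1: C_1 → C_0 sends each edge [p,q] (with p < q) to q − p. For instance
  ∂af = f − a.
The resulting 9×27 matrix has rank 8, and its Smith normal form has invariant factors (1,1,1,1,1,1,1,1).

The boundary map ∂_2: C_2 → C_1 maps a triangle to the signed sum of its edges. For instance
  ∂cef = ef − cf + ce,
  ∂ahi = hi − ai + ah.
The resulting 27×18 matrix has rank 17, and its Smith normal form has invariant factors (1,1,1,1,1,1,1,1,1,1,1,1,1,1,1,1,1).

Computing H_k = (kernel of ∂_k) / (image of ∂_{k+1}):

  H_2: rank ker ∂_2 − rank ∂_3 = (18 − 17) − 0 = 1, and there is no ∂_3, so H_2 ≅ Z.

(K is a triangulation of the torus T^2.)

H_2 = Z.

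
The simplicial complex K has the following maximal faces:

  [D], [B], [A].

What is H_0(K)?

Order the vertices as A < B < D. Listing each simplex with vertices in this order, K has dimension 0 with simplices:

  0-simplices (3): A, B, D

giving chain groups C_0 ≅ Z^3.

Computing H_k = (kernel of ∂_k) / (image of ∂_{k+1}):

  H_0: rank C_0 − rank ∂_1 = 3 − 0 = 3, and there is no ∂_1, so H_0 = Z^3.

H_0 ≅ Z^3.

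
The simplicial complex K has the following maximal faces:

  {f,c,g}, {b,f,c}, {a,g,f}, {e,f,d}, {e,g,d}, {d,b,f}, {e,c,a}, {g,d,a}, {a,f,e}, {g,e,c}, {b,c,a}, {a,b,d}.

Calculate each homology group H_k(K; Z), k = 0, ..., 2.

H_0 ≅ Z,  H_1 ≅ Z/2,  H_2 = 0.

We work with the vertex ordering a < b < c < d < e < f < g. The simplices of K, each written with vertices in increasing order, are:

  0-simplices (7): a, b, c, d, e, f, g
  1-simplices (18): ab, ac, ad, ae, af, ag, bc, bd, bf, ce, cf, cg, de, df, dg, ef, eg, fg
  2-simplices (12): abc, abd, ace, adg, aef, afg, bcf, bdf, ceg, cfg, def, deg

so the chain groups are C_0 ≅ Z^7, C_1 ≅ Z^18, C_2 ≅ Z^12.

The boundary map ∂_1: C_1 → C_0 is given by ∂[p,q] = [q] − [p].
As a 7×18 matrix over Z this has rank 6, with invariant factors (1,1,1,1,1,1).

Boundary ∂_2: C_2 → C_1 sends each 2-simplex [p,q,r] to [q,r] − [p,r] + [p,q]. For instance
  ∂abd = bd − ad + ab,
  ∂abc = bc − ac + ab.
This gives a 18×12 integer matrix of rank 12; reducing to Smith normal form yields diagonal entries (1,1,1,1,1,1,1,1,1,1,1,2).

Reading off H_k = ker ∂_k / im ∂_{k+1}:

  H_0: rank C_0 − rank ∂_1 = 7 − 6 = 1, and the invariant factors of ∂_1 are all 1, so H_0 = Z.
  H_1: rank ker ∂_1 − rank ∂_2 = (18 − 6) − 12 = 0, and ∂_2 has invariant factor 2 > 1, so H_1 = Z/2.
  H_2: rank ker ∂_2 − rank ∂_3 = (12 − 12) − 0 = 0, and there is no ∂_3, so H_2 = 0.

(K is a triangulation of the real projective plane RP^2.)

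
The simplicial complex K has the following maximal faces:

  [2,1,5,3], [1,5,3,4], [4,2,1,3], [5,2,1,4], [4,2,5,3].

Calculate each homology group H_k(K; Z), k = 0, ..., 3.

We work with the vertex ordering 1 < 2 < 3 < 4 < 5. The simplices of K, each written with vertices in increasing order, are:

  0-simplices (5): [1], [2], [3], [4], [5]
  1-simplices (10): [1,2], [1,3], [1,4], [1,5], [2,3], [2,4], [2,5], [3,4], [3,5], [4,5]
  2-simplices (10): [1,2,3], [1,2,4], [1,2,5], [1,3,4], [1,3,5], [1,4,5], [2,3,4], [2,3,5], [2,4,5], [3,4,5]
  3-simplices (5): [1,2,3,4], [1,2,3,5], [1,2,4,5], [1,3,4,5], [2,3,4,5]

giving chain groups C_0 ≅ Z^5, C_1 ≅ Z^10, C_2 ≅ Z^10, C_3 ≅ Z^5.

The boundary map ∂_1: C_1 → C_0 is given by ∂[p,q] = [q] − [p]. For instance
  ∂[1,4] = [4] − [1].
The 5×10 boundary matrix has rank 4 and Smith normal form diag(1,1,1,1).

∂_2: C_2 → C_1 maps a triangle to the signed sum of its edges. For instance
  ∂[2,3,4] = [3,4] − [2,4] + [2,3],
  ∂[1,4,5] = [4,5] − [1,5] + [1,4].
This gives a 10×10 integer matrix of rank 6; reducing to Smith normal form yields diagonal entries (1,1,1,1,1,1).

The boundary map ∂_3: C_3 → C_2 sends each 3-simplex σ to the alternating sum Σ_i (−1)^i (σ with its i-th vertex removed). For instance
  ∂[1,2,3,5] = [2,3,5] − [1,3,5] + [1,2,5] − [1,2,3],
  ∂[1,2,3,4] = [2,3,4] − [1,3,4] + [1,2,4] − [1,2,3].
This gives a 10×5 integer matrix of rank 4; reducing to Smith normal form yields diagonal entries (1,1,1,1).

Computing H_k = (kernel of ∂_k) / (image of ∂_{k+1}):

  H_0: rank C_0 − rank ∂_1 = 5 − 4 = 1, and the invariant factors of ∂_1 are all 1, so H_0 = Z.
  H_1: rank ker ∂_1 − rank ∂_2 = (10 − 4) − 6 = 0, and the invariant factors of ∂_2 are all 1, so H_1 = 0.
  H_2: rank ker ∂_2 − rank ∂_3 = (10 − 6) − 4 = 0, and the invariant factors of ∂_3 are all 1, so H_2 = 0.
  H_3: rank ker ∂_3 − rank ∂_4 = (5 − 4) − 0 = 1, and there is no ∂_4, so H_3 = Z.

As a check, the Euler characteristic is 5 − 10 + 10 − 5 = 0, which agrees with 1 − 0 + 0 − 1 = 0.

H_0 ≅ Z,  H_1 = 0,  H_2 = 0,  H_3 ≅ Z.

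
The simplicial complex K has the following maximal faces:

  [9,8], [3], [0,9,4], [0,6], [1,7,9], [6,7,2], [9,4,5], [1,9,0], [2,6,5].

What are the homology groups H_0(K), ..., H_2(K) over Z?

Take the total order 0 < 1 < 2 < 3 < 4 < 5 < 6 < 7 < 8 < 9 on the vertex set. Then K (dimension 2) consists of the simplices:

  0-simplices (10): [0], [1], [2], [3], [4], [5], [6], [7], [8], [9]
  1-simplices (16): [0,1], [0,4], [0,6], [0,9], [1,7], [1,9], [2,5], [2,6], [2,7], [4,5], [4,9], [5,6], [5,9], [6,7], [7,9], [8,9]
  2-simplices (6): [0,1,9], [0,4,9], [1,7,9], [2,5,6], [2,6,7], [4,5,9]

giving chain groups C_0 ≅ Z^10, C_1 ≅ Z^16, C_2 ≅ Z^6.

∂_1: C_1 → C_0 sends each edge [p,q] (with p < q) to q − p. For instance
  ∂[4,5] = [5] − [4].
This gives a 10×16 integer matrix of rank 8; reducing to Smith normal form yields diagonal entries (1,1,1,1,1,1,1,1).

∂_2: C_2 → C_1 maps a triangle to the signed sum of its edges. For instance
  ∂[0,1,9] = [1,9] − [0,9] + [0,1],
  ∂[0,4,9] = [4,9] − [0,9] + [0,4].
The resulting 16×6 matrix has rank 6, and its Smith normal form has invariant factors (1,1,1,1,1,1).

Computing H_k = (kernel of ∂_k) / (image of ∂_{k+1}):

  H_0: rank C_0 − rank ∂_1 = 10 − 8 = 2, and the invariant factors of ∂_1 are all 1, so H_0 ≅ Z^2.
  H_1: rank ker ∂_1 − rank ∂_2 = (16 − 8) − 6 = 2, and the invariant factors of ∂_2 are all 1, so H_1 ≅ Z^2.
  H_2: rank ker ∂_2 − rank ∂_3 = (6 − 6) − 0 = 0, and there is no ∂_3, so H_2 ≅ 0.

H_0 ≅ Z^2,  H_1 ≅ Z^2,  H_2 = 0.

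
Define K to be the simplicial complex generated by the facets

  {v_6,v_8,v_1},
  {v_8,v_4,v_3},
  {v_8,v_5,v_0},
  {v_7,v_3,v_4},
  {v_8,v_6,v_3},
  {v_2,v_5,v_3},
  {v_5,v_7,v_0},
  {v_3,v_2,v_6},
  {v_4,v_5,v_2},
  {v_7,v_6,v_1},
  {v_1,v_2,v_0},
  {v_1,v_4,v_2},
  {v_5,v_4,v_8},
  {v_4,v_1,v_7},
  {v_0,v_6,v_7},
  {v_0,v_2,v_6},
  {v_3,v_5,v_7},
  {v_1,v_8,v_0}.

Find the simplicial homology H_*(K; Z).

Order the vertices as v_0 < v_1 < v_2 < v_3 < v_4 < v_5 < v_6 < v_7 < v_8. Listing each simplex with vertices in this order, K has dimension 2 with simplices:

  0-simplices (9): [v_0], [v_1], [v_2], [v_3], [v_4], [v_5], [v_6], [v_7], [v_8]
  1-simplices (27): (27 of them)
  2-simplices (18): (18 of them)

so the chain groups are C_0 ≅ Z^9, C_1 ≅ Z^27, C_2 ≅ Z^18.

The boundary map ∂_1: C_1 → C_0 sends each edge [p,q] (with p < q) to q − p. For instance
  ∂[v_1,v_4] = [v_4] − [v_1].
This gives a 9×27 integer matrix of rank 8; reducing to Smith normal form yields diagonal entries (1,1,1,1,1,1,1,1).

The boundary map ∂_2: C_2 → C_1 acts by ∂[p,q,r] = [q,r] − [p,r] + [p,q]. For instance
  ∂[v_2,v_3,v_6] = [v_3,v_6] − [v_2,v_6] + [v_2,v_3],
  ∂[v_3,v_6,v_8] = [v_6,v_8] − [v_3,v_8] + [v_3,v_6].
The 27×18 boundary matrix has rank 18 and Smith normal form diag(1,1,1,1,1,1,1,1,1,1,1,1,1,1,1,1,1,2).

Reading off H_k = ker ∂_k / im ∂_{k+1}:

  H_0: rank C_0 − rank ∂_1 = 9 − 8 = 1, and the invariant factors of ∂_1 are all 1, so H_0 ≅ Z.
  H_1: rank ker ∂_1 − rank ∂_2 = (27 − 8) − 18 = 1, and ∂_2 has invariant factor 2 > 1, so H_1 ≅ Z × Z/2.
  H_2: rank ker ∂_2 − rank ∂_3 = (18 − 18) − 0 = 0, and there is no ∂_3, so H_2 ≅ 0.

As a check, the Euler characteristic is 9 − 27 + 18 = 0, which agrees with 1 − 1 + 0 = 0.

H_0 = Z,  H_1 = Z × Z/2,  H_2 = 0.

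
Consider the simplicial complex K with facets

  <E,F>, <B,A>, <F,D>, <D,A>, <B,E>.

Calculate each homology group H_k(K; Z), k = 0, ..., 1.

H_0 ≅ Z,  H_1 ≅ Z.

We work with the vertex ordering A < B < D < E < F. The simplices of K, each written with vertices in increasing order, are:

  0-simplices (5): A, B, D, E, F
  1-simplices (5): AB, AD, BE, DF, EF

so the chain groups are C_0 ≅ Z^5, C_1 ≅ Z^5.

The boundary map ∂_1: C_1 → C_0 is given by ∂[p,q] = [q] − [p]. For instance
  ∂AB = B − A.
As a 5×5 matrix over Z this has rank 4, with invariant factors (1,1,1,1).

Computing H_k = (kernel of ∂_k) / (image of ∂_{k+1}):

  H_0: rank C_0 − rank ∂_1 = 5 − 4 = 1, and the invariant factors of ∂_1 are all 1, so H_0 = Z.
  H_1: rank ker ∂_1 − rank ∂_2 = (5 − 4) − 0 = 1, and there is no ∂_2, so H_1 = Z.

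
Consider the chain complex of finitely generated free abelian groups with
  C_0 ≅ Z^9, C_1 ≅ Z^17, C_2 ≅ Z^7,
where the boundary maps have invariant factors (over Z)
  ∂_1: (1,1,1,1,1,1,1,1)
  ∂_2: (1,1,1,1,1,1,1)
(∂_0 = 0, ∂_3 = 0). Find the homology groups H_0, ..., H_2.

H_0 = Z,  H_1 = Z^2,  H_2 = 0.

H_0: b_0 = 9 − 0 − 8 = 1; torsion from ∂_1 factors > 1: none. So H_0 = Z.
H_1: b_1 = 17 − 8 − 7 = 2; torsion from ∂_2 factors > 1: none. So H_1 = Z^2.
H_2: b_2 = 7 − 7 − 0 = 0; torsion from ∂_3 factors > 1: none. So H_2 = 0.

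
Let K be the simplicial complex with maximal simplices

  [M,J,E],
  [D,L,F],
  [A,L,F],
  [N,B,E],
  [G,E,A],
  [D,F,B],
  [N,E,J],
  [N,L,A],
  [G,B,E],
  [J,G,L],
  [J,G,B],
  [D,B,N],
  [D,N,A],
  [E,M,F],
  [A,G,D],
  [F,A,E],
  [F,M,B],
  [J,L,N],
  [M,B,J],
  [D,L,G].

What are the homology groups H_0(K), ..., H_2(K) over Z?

H_0 = Z,  H_1 = Z ⊕ Z/2,  H_2 = 0.

We work with the vertex ordering A < B < D < E < F < G < J < L < M < N. The simplices of K, each written with vertices in increasing order, are:

  0-simplices (10): A, B, D, E, F, G, J, L, M, N
  1-simplices (30): AD, AE, AF, AG, AL, AN, BD, BE, BF, BG, BJ, BM, BN, DF, DG, DL, DN, EF, EG, EJ, EM, EN, FL, FM, GJ, GL, JL, JM, JN, LN
  2-simplices (20): ADG, ADN, AEF, AEG, AFL, ALN, BDF, BDN, BEG, BEN, BFM, BGJ, BJM, DFL, DGL, EFM, EJM, EJN, GJL, JLN

giving chain groups C_0 ≅ Z^10, C_1 ≅ Z^30, C_2 ≅ Z^20.

Boundary ∂_1: C_1 → C_0 sends each edge [p,q] (with p < q) to q − p.
The 10×30 boundary matrix has rank 9 and Smith normal form diag(1,1,1,1,1,1,1,1,1).

Boundary ∂_2: C_2 → C_1 sends each 2-simplex [p,q,r] to [q,r] − [p,r] + [p,q]. For instance
  ∂AFL = FL − AL + AF,
  ∂BEN = EN − BN + BE.
The resulting 30×20 matrix has rank 20, and its Smith normal form has invariant factors (1,1,1,1,1,1,1,1,1,1,1,1,1,1,1,1,1,1,1,2).

From H_k ≅ ker(∂_k) / im(∂_{k+1}) we obtain:

  H_0: rank C_0 − rank ∂_1 = 10 − 9 = 1, and the invariant factors of ∂_1 are all 1, so H_0 ≅ Z.
  H_1: rank ker ∂_1 − rank ∂_2 = (30 − 9) − 20 = 1, and ∂_2 has invariant factor 2 > 1, so H_1 ≅ Z ⊕ Z/2.
  H_2: rank ker ∂_2 − rank ∂_3 = (20 − 20) − 0 = 0, and there is no ∂_3, so H_2 ≅ 0.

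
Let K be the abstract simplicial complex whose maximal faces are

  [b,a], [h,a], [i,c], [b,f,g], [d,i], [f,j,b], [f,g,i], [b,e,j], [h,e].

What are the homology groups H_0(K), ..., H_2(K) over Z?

H_0 = Z,  H_1 = Z,  H_2 = 0.

Fix the vertex order a < b < c < d < e < f < g < h < i < j and write every simplex with vertices in increasing order. Then dim K = 2 and the simplices of K are:

  0-simplices (10): a, b, c, d, e, f, g, h, i, j
  1-simplices (14): ab, ah, be, bf, bg, bj, ci, di, eh, ej, fg, fi, fj, gi
  2-simplices (4): bej, bfg, bfj, fgi

giving chain groups C_0 ≅ Z^10, C_1 ≅ Z^14, C_2 ≅ Z^4.

∂_1: C_1 → C_0 sends each edge [p,q] (with p < q) to q − p.
As a 10×14 matrix over Z this has rank 9, with invariant factors (1,1,1,1,1,1,1,1,1).

∂_2: C_2 → C_1 sends each 2-simplex [p,q,r] to [q,r] − [p,r] + [p,q]. For instance
  ∂bfj = fj − bj + bf,
  ∂bej = ej − bj + be.
The 14×4 boundary matrix has rank 4 and Smith normal form diag(1,1,1,1).

Reading off H_k = ker ∂_k / im ∂_{k+1}:

  H_0: rank C_0 − rank ∂_1 = 10 − 9 = 1, and the invariant factors of ∂_1 are all 1, so H_0 = Z.
  H_1: rank ker ∂_1 − rank ∂_2 = (14 − 9) − 4 = 1, and the invariant factors of ∂_2 are all 1, so H_1 = Z.
  H_2: rank ker ∂_2 − rank ∂_3 = (4 − 4) − 0 = 0, and there is no ∂_3, so H_2 = 0.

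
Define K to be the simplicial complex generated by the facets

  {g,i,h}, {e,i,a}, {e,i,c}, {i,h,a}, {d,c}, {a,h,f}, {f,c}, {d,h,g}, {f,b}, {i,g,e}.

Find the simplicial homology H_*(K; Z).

We work with the vertex ordering a < b < c < d < e < f < g < h < i. The simplices of K, each written with vertices in increasing order, are:

  0-simplices (9): a, b, c, d, e, f, g, h, i
  1-simplices (17): ae, af, ah, ai, bf, cd, ce, cf, ci, dg, dh, eg, ei, fh, gh, gi, hi
  2-simplices (7): aei, afh, ahi, cei, dgh, egi, ghi

giving chain groups C_0 ≅ Z^9, C_1 ≅ Z^17, C_2 ≅ Z^7.

Boundary ∂_1: C_1 → C_0 sends each edge [p,q] (with p < q) to q − p.
The resulting 9×17 matrix has rank 8, and its Smith normal form has invariant factors (1,1,1,1,1,1,1,1).

The boundary map ∂_2: C_2 → C_1 maps a triangle to the signed sum of its edges. For instance
  ∂ghi = hi − gi + gh,
  ∂aei = ei − ai + ae.
This gives a 17×7 integer matrix of rank 7; reducing to Smith normal form yields diagonal entries (1,1,1,1,1,1,1).

Now H_k = ker ∂_k / im ∂_{k+1}, so:

  H_0: rank C_0 − rank ∂_1 = 9 − 8 = 1, and the invariant factors of ∂_1 are all 1, so H_0 = Z.
  H_1: rank ker ∂_1 − rank ∂_2 = (17 − 8) − 7 = 2, and the invariant factors of ∂_2 are all 1, so H_1 = Z^2.
  H_2: rank ker ∂_2 − rank ∂_3 = (7 − 7) − 0 = 0, and there is no ∂_3, so H_2 = 0.

As a check, the Euler characteristic is 9 − 17 + 7 = -1, which agrees with 1 − 2 + 0 = -1.

H_0 ≅ Z,  H_1 ≅ Z^2,  H_2 = 0.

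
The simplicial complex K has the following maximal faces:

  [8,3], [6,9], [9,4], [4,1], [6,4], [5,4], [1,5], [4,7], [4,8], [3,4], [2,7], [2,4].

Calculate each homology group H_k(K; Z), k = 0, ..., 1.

H_0 ≅ Z,  H_1 ≅ Z^4.

Take the total order 1 < 2 < 3 < 4 < 5 < 6 < 7 < 8 < 9 on the vertex set. Then K (dimension 1) consists of the simplices:

  0-simplices (9): [1], [2], [3], [4], [5], [6], [7], [8], [9]
  1-simplices (12): [1,4], [1,5], [2,4], [2,7], [3,4], [3,8], [4,5], [4,6], [4,7], [4,8], [4,9], [6,9]

so the chain groups are C_0 ≅ Z^9, C_1 ≅ Z^12.

The boundary map ∂_1: C_1 → C_0 is given by ∂[p,q] = [q] − [p]. For instance
  ∂[4,7] = [7] − [4].
As a 9×12 matrix over Z this has rank 8, with invariant factors (1,1,1,1,1,1,1,1).

Now H_k = ker ∂_k / im ∂_{k+1}, so:

  H_0: rank C_0 − rank ∂_1 = 9 − 8 = 1, and the invariant factors of ∂_1 are all 1, so H_0 ≅ Z.
  H_1: rank ker ∂_1 − rank ∂_2 = (12 − 8) − 0 = 4, and there is no ∂_2, so H_1 ≅ Z^4.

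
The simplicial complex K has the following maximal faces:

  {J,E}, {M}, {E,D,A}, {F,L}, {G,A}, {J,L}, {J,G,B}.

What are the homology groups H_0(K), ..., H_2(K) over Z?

K has 9 vertices, 10 edges, 2 triangles.
rank ∂_0 = 0, rank ∂_1 = 7 ⇒ b_0 = 9 − 0 − 7 = 2; all invariant factors of ∂_1 are 1 so no torsion. So H_0 ≅ Z^2.
rank ∂_1 = 7, rank ∂_2 = 2 ⇒ b_1 = 10 − 7 − 2 = 1; all invariant factors of ∂_2 are 1 so no torsion. So H_1 ≅ Z.
rank ∂_2 = 2, rank ∂_3 = 0 ⇒ b_2 = 2 − 2 − 0 = 0. So H_2 ≅ 0.

H_0 = Z^2,  H_1 = Z,  H_2 = 0.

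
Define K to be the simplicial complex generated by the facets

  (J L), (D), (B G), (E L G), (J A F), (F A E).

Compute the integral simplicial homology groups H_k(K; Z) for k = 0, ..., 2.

Take the total order A < B < D < E < F < G < J < L on the vertex set. Then K (dimension 2) consists of the simplices:

  0-simplices (8): A, B, D, E, F, G, J, L
  1-simplices (10): AE, AF, AJ, BG, EF, EG, EL, FJ, GL, JL
  2-simplices (3): AEF, AFJ, EGL

Hence C_0 ≅ Z^8, C_1 ≅ Z^10, C_2 ≅ Z^3.

Boundary ∂_1: C_1 → C_0 sends each edge [p,q] (with p < q) to q − p. For instance
  ∂GL = L − G.
As a 8×10 matrix over Z this has rank 6, with invariant factors (1,1,1,1,1,1).

∂_2: C_2 → C_1 acts by ∂[p,q,r] = [q,r] − [p,r] + [p,q]. For instance
  ∂EGL = GL − EL + EG,
  ∂AFJ = FJ − AJ + AF.
The 10×3 boundary matrix has rank 3 and Smith normal form diag(1,1,1).

Reading off H_k = ker ∂_k / im ∂_{k+1}:

  H_0: rank C_0 − rank ∂_1 = 8 − 6 = 2, and the invariant factors of ∂_1 are all 1, so H_0 = Z^2.
  H_1: rank ker ∂_1 − rank ∂_2 = (10 − 6) − 3 = 1, and the invariant factors of ∂_2 are all 1, so H_1 = Z.
  H_2: rank ker ∂_2 − rank ∂_3 = (3 − 3) − 0 = 0, and there is no ∂_3, so H_2 = 0.

H_0 = Z^2,  H_1 = Z,  H_2 = 0.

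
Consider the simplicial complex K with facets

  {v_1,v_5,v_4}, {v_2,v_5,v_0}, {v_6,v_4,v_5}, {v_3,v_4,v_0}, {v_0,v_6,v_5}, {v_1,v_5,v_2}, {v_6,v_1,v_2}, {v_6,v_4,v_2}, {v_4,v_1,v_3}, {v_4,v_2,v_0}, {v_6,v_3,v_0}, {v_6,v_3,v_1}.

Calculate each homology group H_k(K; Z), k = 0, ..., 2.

We work with the vertex ordering v_0 < v_1 < v_2 < v_3 < v_4 < v_5 < v_6. The simplices of K, each written with vertices in increasing order, are:

  0-simplices (7): [v_0], [v_1], [v_2], [v_3], [v_4], [v_5], [v_6]
  1-simplices (18): (18 of them)
  2-simplices (12): (12 of them)

Hence C_0 ≅ Z^7, C_1 ≅ Z^18, C_2 ≅ Z^12.

The boundary map ∂_1: C_1 → C_0 is given by ∂[p,q] = [q] − [p].
The 7×18 boundary matrix has rank 6 and Smith normal form diag(1,1,1,1,1,1).

∂_2: C_2 → C_1 acts by ∂[p,q,r] = [q,r] − [p,r] + [p,q]. For instance
  ∂[v_0,v_5,v_6] = [v_5,v_6] − [v_0,v_6] + [v_0,v_5],
  ∂[v_4,v_5,v_6] = [v_5,v_6] − [v_4,v_6] + [v_4,v_5].
As a 18×12 matrix over Z this has rank 12, with invariant factors (1,1,1,1,1,1,1,1,1,1,1,2).

From H_k ≅ ker(∂_k) / im(∂_{k+1}) we obtain:

  H_0: rank C_0 − rank ∂_1 = 7 − 6 = 1, and the invariant factors of ∂_1 are all 1, so H_0 ≅ Z.
  H_1: rank ker ∂_1 − rank ∂_2 = (18 − 6) − 12 = 0, and ∂_2 has invariant factor 2 > 1, so H_1 ≅ Z/2.
  H_2: rank ker ∂_2 − rank ∂_3 = (12 − 12) − 0 = 0, and there is no ∂_3, so H_2 ≅ 0.

As a check, the Euler characteristic is 7 − 18 + 12 = 1, which agrees with 1 − 0 + 0 = 1.

H_0 ≅ Z,  H_1 ≅ Z/2,  H_2 = 0.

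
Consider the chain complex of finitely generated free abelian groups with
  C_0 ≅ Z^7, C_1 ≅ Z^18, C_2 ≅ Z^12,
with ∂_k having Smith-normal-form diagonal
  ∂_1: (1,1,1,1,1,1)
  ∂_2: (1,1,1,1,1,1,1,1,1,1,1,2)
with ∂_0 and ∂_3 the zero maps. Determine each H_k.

H_0: b_0 = 7 − 0 − 6 = 1; torsion from ∂_1 factors > 1: none. So H_0 = Z.
H_1: b_1 = 18 − 6 − 12 = 0; torsion from ∂_2 factors > 1: [2]. So H_1 = Z/2.
H_2: b_2 = 12 − 12 − 0 = 0; torsion from ∂_3 factors > 1: none. So H_2 = 0.

H_0 = Z,  H_1 = Z/2,  H_2 = 0.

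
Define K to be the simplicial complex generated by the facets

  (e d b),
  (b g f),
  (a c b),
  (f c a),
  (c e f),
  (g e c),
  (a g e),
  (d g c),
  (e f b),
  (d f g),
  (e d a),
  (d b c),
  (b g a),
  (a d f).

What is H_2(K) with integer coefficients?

H_2 ≅ Z.

Fix the vertex order a < b < c < d < e < f < g and write every simplex with vertices in increasing order. Then dim K = 2 and the simplices of K are:

  0-simplices (7): a, b, c, d, e, f, g
  1-simplices (21): ab, ac, ad, ae, af, ag, bc, bd, be, bf, bg, cd, ce, cf, cg, de, df, dg, ef, eg, fg
  2-simplices (14): abc, abg, acf, ade, adf, aeg, bcd, bde, bef, bfg, cdg, cef, ceg, dfg

so the chain groups are C_0 ≅ Z^7, C_1 ≅ Z^21, C_2 ≅ Z^14.

∂_1: C_1 → C_0 is given by ∂[p,q] = [q] − [p]. For instance
  ∂bd = d − b.
The 7×21 boundary matrix has rank 6 and Smith normal form diag(1,1,1,1,1,1).

∂_2: C_2 → C_1 acts by ∂[p,q,r] = [q,r] − [p,r] + [p,q]. For instance
  ∂ade = de − ae + ad,
  ∂aeg = eg − ag + ae.
This gives a 21×14 integer matrix of rank 13; reducing to Smith normal form yields diagonal entries (1,1,1,1,1,1,1,1,1,1,1,1,1).

From H_k ≅ ker(∂_k) / im(∂_{k+1}) we obtain:

  H_2: rank ker ∂_2 − rank ∂_3 = (14 − 13) − 0 = 1, and there is no ∂_3, so H_2 = Z.

(K is a triangulation of the torus T^2.)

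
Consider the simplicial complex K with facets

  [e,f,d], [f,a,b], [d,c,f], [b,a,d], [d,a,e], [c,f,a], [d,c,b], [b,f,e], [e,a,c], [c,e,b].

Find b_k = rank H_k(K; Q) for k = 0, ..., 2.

b_0 = 1, b_1 = 0, b_2 = 0.

We work with the vertex ordering a < b < c < d < e < f. The simplices of K, each written with vertices in increasing order, are:

  0-simplices (6): a, b, c, d, e, f
  1-simplices (15): ab, ac, ad, ae, af, bc, bd, be, bf, cd, ce, cf, de, df, ef
  2-simplices (10): abd, abf, ace, acf, ade, bcd, bce, bef, cdf, def

giving chain groups C_0 ≅ Z^6, C_1 ≅ Z^15, C_2 ≅ Z^10.

Boundary ∂_1: C_1 → C_0 is given by ∂[p,q] = [q] − [p].
The resulting 6×15 matrix has rank 5, and its Smith normal form has invariant factors (1,1,1,1,1).

∂_2: C_2 → C_1 acts by ∂[p,q,r] = [q,r] − [p,r] + [p,q]. For instance
  ∂bcd = cd − bd + bc,
  ∂def = ef − df + de.
The 15×10 boundary matrix has rank 10 and Smith normal form diag(1,1,1,1,1,1,1,1,1,2).

From H_k ≅ ker(∂_k) / im(∂_{k+1}) we obtain:

  H_0: rank C_0 − rank ∂_1 = 6 − 5 = 1, and the invariant factors of ∂_1 are all 1, so H_0 ≅ Z.
  H_1: rank ker ∂_1 − rank ∂_2 = (15 − 5) − 10 = 0, and ∂_2 has invariant factor 2 > 1, so H_1 ≅ Z/2Z.
  H_2: rank ker ∂_2 − rank ∂_3 = (10 − 10) − 0 = 0, and there is no ∂_3, so H_2 ≅ 0.

(K is a triangulation of the real projective plane RP^2.)

Hence the Betti numbers are b_0 = 1, b_1 = 0, b_2 = 0.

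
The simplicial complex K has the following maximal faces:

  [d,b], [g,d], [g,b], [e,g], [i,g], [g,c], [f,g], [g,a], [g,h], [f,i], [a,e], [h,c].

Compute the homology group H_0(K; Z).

Order the vertices as a < b < c < d < e < f < g < h < i. Listing each simplex with vertices in this order, K has dimension 1 with simplices:

  0-simplices (9): a, b, c, d, e, f, g, h, i
  1-simplices (12): ae, ag, bd, bg, cg, ch, dg, eg, fg, fi, gh, gi

so the chain groups are C_0 ≅ Z^9, C_1 ≅ Z^12.

Boundary ∂_1: C_1 → C_0 sends each edge [p,q] (with p < q) to q − p.
The 9×12 boundary matrix has rank 8 and Smith normal form diag(1,1,1,1,1,1,1,1).

Computing H_k = (kernel of ∂_k) / (image of ∂_{k+1}):

  H_0: rank C_0 − rank ∂_1 = 9 − 8 = 1, and the invariant factors of ∂_1 are all 1, so H_0 ≅ Z.

H_0 ≅ Z.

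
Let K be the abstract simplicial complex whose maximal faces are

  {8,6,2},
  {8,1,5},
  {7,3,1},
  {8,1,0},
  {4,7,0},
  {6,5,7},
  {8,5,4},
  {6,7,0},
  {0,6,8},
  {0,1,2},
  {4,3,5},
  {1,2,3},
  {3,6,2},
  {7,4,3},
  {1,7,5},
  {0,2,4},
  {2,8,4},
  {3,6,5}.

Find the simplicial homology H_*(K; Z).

H_0 = Z,  H_1 = Z × Z/2,  H_2 = 0.

We work with the vertex ordering 0 < 1 < 2 < 3 < 4 < 5 < 6 < 7 < 8. The simplices of K, each written with vertices in increasing order, are:

  0-simplices (9): [0], [1], [2], [3], [4], [5], [6], [7], [8]
  1-simplices (27): (27 of them)
  2-simplices (18): [0,1,2], [0,1,8], [0,2,4], [0,4,7], [0,6,7], [0,6,8], [1,2,3], [1,3,7], [1,5,7], [1,5,8], [2,3,6], [2,4,8], [2,6,8], [3,4,5], [3,4,7], [3,5,6], [4,5,8], [5,6,7]

Hence C_0 ≅ Z^9, C_1 ≅ Z^27, C_2 ≅ Z^18.

Boundary ∂_1: C_1 → C_0 sends each edge [p,q] (with p < q) to q − p. For instance
  ∂[0,7] = [7] − [0].
The resulting 9×27 matrix has rank 8, and its Smith normal form has invariant factors (1,1,1,1,1,1,1,1).

∂_2: C_2 → C_1 sends each 2-simplex [p,q,r] to [q,r] − [p,r] + [p,q]. For instance
  ∂[4,5,8] = [5,8] − [4,8] + [4,5],
  ∂[2,4,8] = [4,8] − [2,8] + [2,4].
As a 27×18 matrix over Z this has rank 18, with invariant factors (1,1,1,1,1,1,1,1,1,1,1,1,1,1,1,1,1,2).

Reading off H_k = ker ∂_k / im ∂_{k+1}:

  H_0: rank C_0 − rank ∂_1 = 9 − 8 = 1, and the invariant factors of ∂_1 are all 1, so H_0 = Z.
  H_1: rank ker ∂_1 − rank ∂_2 = (27 − 8) − 18 = 1, and ∂_2 has invariant factor 2 > 1, so H_1 = Z × Z/2.
  H_2: rank ker ∂_2 − rank ∂_3 = (18 − 18) − 0 = 0, and there is no ∂_3, so H_2 = 0.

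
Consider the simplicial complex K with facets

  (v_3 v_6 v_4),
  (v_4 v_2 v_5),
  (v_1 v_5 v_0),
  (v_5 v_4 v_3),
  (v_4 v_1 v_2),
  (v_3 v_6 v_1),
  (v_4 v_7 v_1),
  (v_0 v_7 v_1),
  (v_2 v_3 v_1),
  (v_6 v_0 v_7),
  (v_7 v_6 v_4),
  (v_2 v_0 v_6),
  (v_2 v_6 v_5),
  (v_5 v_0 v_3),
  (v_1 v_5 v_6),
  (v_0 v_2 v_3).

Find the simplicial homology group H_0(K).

H_0 = Z.

Fix the vertex order v_0 < v_1 < v_2 < v_3 < v_4 < v_5 < v_6 < v_7 and write every simplex with vertices in increasing order. Then dim K = 2 and the simplices of K are:

  0-simplices (8): [v_0], [v_1], [v_2], [v_3], [v_4], [v_5], [v_6], [v_7]
  1-simplices (24): (24 of them)
  2-simplices (16): (16 of them)

giving chain groups C_0 ≅ Z^8, C_1 ≅ Z^24, C_2 ≅ Z^16.

The boundary map ∂_1: C_1 → C_0 sends each edge [p,q] (with p < q) to q − p.
The resulting 8×24 matrix has rank 7, and its Smith normal form has invariant factors (1,1,1,1,1,1,1).

Boundary ∂_2: C_2 → C_1 sends each 2-simplex [p,q,r] to [q,r] − [p,r] + [p,q]. For instance
  ∂[v_0,v_1,v_7] = [v_1,v_7] − [v_0,v_7] + [v_0,v_1],
  ∂[v_0,v_6,v_7] = [v_6,v_7] − [v_0,v_7] + [v_0,v_6].
As a 24×16 matrix over Z this has rank 15, with invariant factors (1,1,1,1,1,1,1,1,1,1,1,1,1,1,1).

From H_k ≅ ker(∂_k) / im(∂_{k+1}) we obtain:

  H_0: rank C_0 − rank ∂_1 = 8 − 7 = 1, and the invariant factors of ∂_1 are all 1, so H_0 ≅ Z.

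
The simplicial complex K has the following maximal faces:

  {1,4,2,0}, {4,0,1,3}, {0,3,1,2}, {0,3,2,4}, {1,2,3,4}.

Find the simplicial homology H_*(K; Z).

H_0 = Z,  H_1 = 0,  H_2 = 0,  H_3 = Z.

Fix the vertex order 0 < 1 < 2 < 3 < 4 and write every simplex with vertices in increasing order. Then dim K = 3 and the simplices of K are:

  0-simplices (5): [0], [1], [2], [3], [4]
  1-simplices (10): [0,1], [0,2], [0,3], [0,4], [1,2], [1,3], [1,4], [2,3], [2,4], [3,4]
  2-simplices (10): [0,1,2], [0,1,3], [0,1,4], [0,2,3], [0,2,4], [0,3,4], [1,2,3], [1,2,4], [1,3,4], [2,3,4]
  3-simplices (5): [0,1,2,3], [0,1,2,4], [0,1,3,4], [0,2,3,4], [1,2,3,4]

Hence C_0 ≅ Z^5, C_1 ≅ Z^10, C_2 ≅ Z^10, C_3 ≅ Z^5.

The boundary map ∂_1: C_1 → C_0 sends each edge [p,q] (with p < q) to q − p. For instance
  ∂[2,3] = [3] − [2].
The 5×10 boundary matrix has rank 4 and Smith normal form diag(1,1,1,1).

Boundary ∂_2: C_2 → C_1 acts by ∂[p,q,r] = [q,r] − [p,r] + [p,q]. For instance
  ∂[0,1,2] = [1,2] − [0,2] + [0,1],
  ∂[0,2,3] = [2,3] − [0,3] + [0,2].
The resulting 10×10 matrix has rank 6, and its Smith normal form has invariant factors (1,1,1,1,1,1).

The boundary map ∂_3: C_3 → C_2 sends each 3-simplex σ to the alternating sum Σ_i (−1)^i (σ with its i-th vertex removed). For instance
  ∂[0,1,2,3] = [1,2,3] − [0,2,3] + [0,1,3] − [0,1,2],
  ∂[1,2,3,4] = [2,3,4] − [1,3,4] + [1,2,4] − [1,2,3].
As a 10×5 matrix over Z this has rank 4, with invariant factors (1,1,1,1).

Computing H_k = (kernel of ∂_k) / (image of ∂_{k+1}):

  H_0: rank C_0 − rank ∂_1 = 5 − 4 = 1, and the invariant factors of ∂_1 are all 1, so H_0 = Z.
  H_1: rank ker ∂_1 − rank ∂_2 = (10 − 4) − 6 = 0, and the invariant factors of ∂_2 are all 1, so H_1 = 0.
  H_2: rank ker ∂_2 − rank ∂_3 = (10 − 6) − 4 = 0, and the invariant factors of ∂_3 are all 1, so H_2 = 0.
  H_3: rank ker ∂_3 − rank ∂_4 = (5 − 4) − 0 = 1, and there is no ∂_4, so H_3 = Z.

As a check, the Euler characteristic is 5 − 10 + 10 − 5 = 0, which agrees with 1 − 0 + 0 − 1 = 0.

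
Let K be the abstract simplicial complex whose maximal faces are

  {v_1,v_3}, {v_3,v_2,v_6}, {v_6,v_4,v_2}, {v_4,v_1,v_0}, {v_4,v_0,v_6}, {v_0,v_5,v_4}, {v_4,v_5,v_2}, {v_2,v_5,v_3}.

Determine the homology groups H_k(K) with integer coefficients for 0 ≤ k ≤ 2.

Fix the vertex order v_0 < v_1 < v_2 < v_3 < v_4 < v_5 < v_6 and write every simplex with vertices in increasing order. Then dim K = 2 and the simplices of K are:

  0-simplices (7): [v_0], [v_1], [v_2], [v_3], [v_4], [v_5], [v_6]
  1-simplices (14): [v_0,v_1], [v_0,v_4], [v_0,v_5], [v_0,v_6], [v_1,v_3], [v_1,v_4], [v_2,v_3], [v_2,v_4], [v_2,v_5], [v_2,v_6], [v_3,v_5], [v_3,v_6], [v_4,v_5], [v_4,v_6]
  2-simplices (7): [v_0,v_1,v_4], [v_0,v_4,v_5], [v_0,v_4,v_6], [v_2,v_3,v_5], [v_2,v_3,v_6], [v_2,v_4,v_5], [v_2,v_4,v_6]

so the chain groups are C_0 ≅ Z^7, C_1 ≅ Z^14, C_2 ≅ Z^7.

∂_1: C_1 → C_0 sends each edge [p,q] (with p < q) to q − p.
The resulting 7×14 matrix has rank 6, and its Smith normal form has invariant factors (1,1,1,1,1,1).

∂_2: C_2 → C_1 acts by ∂[p,q,r] = [q,r] − [p,r] + [p,q]. For instance
  ∂[v_2,v_3,v_5] = [v_3,v_5] − [v_2,v_5] + [v_2,v_3],
  ∂[v_0,v_4,v_5] = [v_4,v_5] − [v_0,v_5] + [v_0,v_4].
The 14×7 boundary matrix has rank 7 and Smith normal form diag(1,1,1,1,1,1,1).

Now H_k = ker ∂_k / im ∂_{k+1}, so:

  H_0: rank C_0 − rank ∂_1 = 7 − 6 = 1, and the invariant factors of ∂_1 are all 1, so H_0 = Z.
  H_1: rank ker ∂_1 − rank ∂_2 = (14 − 6) − 7 = 1, and the invariant factors of ∂_2 are all 1, so H_1 = Z.
  H_2: rank ker ∂_2 − rank ∂_3 = (7 − 7) − 0 = 0, and there is no ∂_3, so H_2 = 0.

H_0 = Z,  H_1 = Z,  H_2 = 0.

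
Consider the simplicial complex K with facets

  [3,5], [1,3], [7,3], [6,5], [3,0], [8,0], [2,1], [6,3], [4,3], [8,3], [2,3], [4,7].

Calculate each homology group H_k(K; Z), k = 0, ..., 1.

H_0 ≅ Z,  H_1 ≅ Z^4.

We work with the vertex ordering 0 < 1 < 2 < 3 < 4 < 5 < 6 < 7 < 8. The simplices of K, each written with vertices in increasing order, are:

  0-simplices (9): [0], [1], [2], [3], [4], [5], [6], [7], [8]
  1-simplices (12): [0,3], [0,8], [1,2], [1,3], [2,3], [3,4], [3,5], [3,6], [3,7], [3,8], [4,7], [5,6]

Hence C_0 ≅ Z^9, C_1 ≅ Z^12.

∂_1: C_1 → C_0 is given by ∂[p,q] = [q] − [p]. For instance
  ∂[3,7] = [7] − [3].
The 9×12 boundary matrix has rank 8 and Smith normal form diag(1,1,1,1,1,1,1,1).

Reading off H_k = ker ∂_k / im ∂_{k+1}:

  H_0: rank C_0 − rank ∂_1 = 9 − 8 = 1, and the invariant factors of ∂_1 are all 1, so H_0 = Z.
  H_1: rank ker ∂_1 − rank ∂_2 = (12 − 8) − 0 = 4, and there is no ∂_2, so H_1 = Z^4.

(K is a triangulation of a wedge of 4 circles.)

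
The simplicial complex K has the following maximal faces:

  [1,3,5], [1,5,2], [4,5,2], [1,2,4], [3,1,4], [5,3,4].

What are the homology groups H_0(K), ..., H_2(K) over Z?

K has 5 vertices, 9 edges, 6 triangles.
rank ∂_0 = 0, rank ∂_1 = 4 ⇒ b_0 = 5 − 0 − 4 = 1; all invariant factors of ∂_1 are 1 so no torsion. So H_0 = Z.
rank ∂_1 = 4, rank ∂_2 = 5 ⇒ b_1 = 9 − 4 − 5 = 0; all invariant factors of ∂_2 are 1 so no torsion. So H_1 = 0.
rank ∂_2 = 5, rank ∂_3 = 0 ⇒ b_2 = 6 − 5 − 0 = 1. So H_2 = Z.

H_0 ≅ Z,  H_1 = 0,  H_2 ≅ Z.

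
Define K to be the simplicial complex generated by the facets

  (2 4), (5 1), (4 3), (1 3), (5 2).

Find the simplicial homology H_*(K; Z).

Fix the vertex order 1 < 2 < 3 < 4 < 5 and write every simplex with vertices in increasing order. Then dim K = 1 and the simplices of K are:

  0-simplices (5): [1], [2], [3], [4], [5]
  1-simplices (5): [1,3], [1,5], [2,4], [2,5], [3,4]

so the chain groups are C_0 ≅ Z^5, C_1 ≅ Z^5.

∂_1: C_1 → C_0 sends each edge [p,q] (with p < q) to q − p. For instance
  ∂[2,5] = [5] − [2].
This gives a 5×5 integer matrix of rank 4; reducing to Smith normal form yields diagonal entries (1,1,1,1).

Reading off H_k = ker ∂_k / im ∂_{k+1}:

  H_0: rank C_0 − rank ∂_1 = 5 − 4 = 1, and the invariant factors of ∂_1 are all 1, so H_0 ≅ Z.
  H_1: rank ker ∂_1 − rank ∂_2 = (5 − 4) − 0 = 1, and there is no ∂_2, so H_1 ≅ Z.

As a check, the Euler characteristic is 5 − 5 = 0, which agrees with 1 − 1 = 0.
(K is a triangulation of the circle S^1.)

H_0 ≅ Z,  H_1 ≅ Z.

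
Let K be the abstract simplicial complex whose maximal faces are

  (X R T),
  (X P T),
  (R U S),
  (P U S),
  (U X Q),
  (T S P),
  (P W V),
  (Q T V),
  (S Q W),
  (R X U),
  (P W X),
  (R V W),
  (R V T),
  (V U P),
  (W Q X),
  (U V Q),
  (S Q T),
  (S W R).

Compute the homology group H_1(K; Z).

H_1 = Z^2.

We work with the vertex ordering P < Q < R < S < T < U < V < W < X. The simplices of K, each written with vertices in increasing order, are:

  0-simplices (9): P, Q, R, S, T, U, V, W, X
  1-simplices (27): PS, PT, PU, PV, PW, PX, QS, QT, QU, QV, QW, QX, RS, RT, RU, RV, RW, RX, ST, SU, SW, TV, TX, UV, UX, VW, WX
  2-simplices (18): PST, PSU, PTX, PUV, PVW, PWX, QST, QSW, QTV, QUV, QUX, QWX, RSU, RSW, RTV, RTX, RUX, RVW

Hence C_0 ≅ Z^9, C_1 ≅ Z^27, C_2 ≅ Z^18.

The boundary map ∂_1: C_1 → C_0 maps an edge to its endpoints' difference, ∂[p,q] = q − p.
The 9×27 boundary matrix has rank 8 and Smith normal form diag(1,1,1,1,1,1,1,1).

∂_2: C_2 → C_1 sends each 2-simplex [p,q,r] to [q,r] − [p,r] + [p,q]. For instance
  ∂QST = ST − QT + QS,
  ∂PSU = SU − PU + PS.
The resulting 27×18 matrix has rank 17, and its Smith normal form has invariant factors (1,1,1,1,1,1,1,1,1,1,1,1,1,1,1,1,1).

Reading off H_k = ker ∂_k / im ∂_{k+1}:

  H_1: rank ker ∂_1 − rank ∂_2 = (27 − 8) − 17 = 2, and the invariant factors of ∂_2 are all 1, so H_1 = Z^2.

(K is a triangulation of the torus T^2.)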